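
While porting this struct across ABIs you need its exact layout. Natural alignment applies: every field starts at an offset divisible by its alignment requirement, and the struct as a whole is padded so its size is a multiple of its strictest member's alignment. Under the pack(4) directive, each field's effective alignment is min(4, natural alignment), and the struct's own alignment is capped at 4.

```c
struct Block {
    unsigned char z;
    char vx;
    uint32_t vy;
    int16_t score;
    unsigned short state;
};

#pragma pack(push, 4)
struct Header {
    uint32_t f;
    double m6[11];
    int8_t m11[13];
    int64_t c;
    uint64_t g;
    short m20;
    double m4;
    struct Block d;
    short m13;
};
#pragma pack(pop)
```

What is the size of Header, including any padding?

Block: @0: z [1B, align 1] → 1; @1: vx [1B, align 1] → 2; +2 pad (align 4); @4: vy [4B, align 4] → 8; @8: score [2B, align 2] → 10; @10: state [2B, align 2] → 12; size 12, align 4
@0: f [4B, align 4] → 4
@4: m6 [88B, align 4] → 92
@92: m11 [13B, align 1] → 105
+3 pad (align 4)
@108: c [8B, align 4] → 116
@116: g [8B, align 4] → 124
@124: m20 [2B, align 2] → 126
+2 pad (align 4)
@128: m4 [8B, align 4] → 136
@136: d [12B, align 4] → 148
@148: m13 [2B, align 2] → 150
+2 tail pad (align 4)
size 152, align 4

152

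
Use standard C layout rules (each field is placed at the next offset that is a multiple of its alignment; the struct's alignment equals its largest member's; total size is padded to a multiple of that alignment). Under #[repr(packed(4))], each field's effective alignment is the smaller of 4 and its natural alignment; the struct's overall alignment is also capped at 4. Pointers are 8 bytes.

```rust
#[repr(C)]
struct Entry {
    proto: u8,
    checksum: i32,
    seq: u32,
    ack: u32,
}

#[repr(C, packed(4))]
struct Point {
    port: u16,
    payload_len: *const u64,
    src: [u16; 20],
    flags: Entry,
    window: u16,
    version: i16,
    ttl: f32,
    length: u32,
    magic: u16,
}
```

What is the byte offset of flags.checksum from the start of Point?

Entry: 0..1  proto  (1B, 1-aligned); 1..4  -- padding (3B); 4..8  checksum  (4B, 4-aligned); 8..12  seq  (4B, 4-aligned); 12..16  ack  (4B, 4-aligned); sizeof = 16, alignof = 4
0..2  port  (2B, 2-aligned)
2..4  -- padding (2B)
4..12  payload_len  (8B, 4-aligned)
12..52  src  (40B, 2-aligned)
52..68  flags  (16B, 4-aligned)
within Entry: checksum at 4
52 + 4 = 56

56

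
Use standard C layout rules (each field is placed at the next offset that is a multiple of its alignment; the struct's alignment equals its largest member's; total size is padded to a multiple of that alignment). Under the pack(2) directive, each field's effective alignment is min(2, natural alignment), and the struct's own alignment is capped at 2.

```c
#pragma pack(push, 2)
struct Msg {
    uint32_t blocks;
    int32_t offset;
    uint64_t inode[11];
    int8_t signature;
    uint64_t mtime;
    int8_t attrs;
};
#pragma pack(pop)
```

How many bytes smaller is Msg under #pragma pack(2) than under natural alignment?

12

natural layout:
  0..4  blocks  (4B, 4-aligned)
  4..8  offset  (4B, 4-aligned)
  8..96  inode  (88B, 8-aligned)
  96..97  signature  (1B, 1-aligned)
  97..104  -- padding (7B)
  104..112  mtime  (8B, 8-aligned)
  112..113  attrs  (1B, 1-aligned)
  113..120  -- tail padding (7B)
  sizeof = 120, alignof = 8
packed(2) layout:
  0..4  blocks  (4B, 2-aligned)
  4..8  offset  (4B, 2-aligned)
  8..96  inode  (88B, 2-aligned)
  96..97  signature  (1B, 1-aligned)
  97..98  -- padding (1B)
  98..106  mtime  (8B, 2-aligned)
  106..107  attrs  (1B, 1-aligned)
  107..108  -- tail padding (1B)
  sizeof = 108, alignof = 2
120 − 108 = 12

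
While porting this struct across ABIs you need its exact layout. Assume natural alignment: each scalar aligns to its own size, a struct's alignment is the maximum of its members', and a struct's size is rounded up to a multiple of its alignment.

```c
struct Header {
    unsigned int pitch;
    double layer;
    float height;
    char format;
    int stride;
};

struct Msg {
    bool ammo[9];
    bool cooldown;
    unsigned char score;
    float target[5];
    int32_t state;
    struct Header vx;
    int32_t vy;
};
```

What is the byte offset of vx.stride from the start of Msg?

64

Header: @0: pitch [4B, align 4] → 4; +4 pad (align 8); @8: layer [8B, align 8] → 16; @16: height [4B, align 4] → 20; @20: format [1B, align 1] → 21; +3 pad (align 4); @24: stride [4B, align 4] → 28; +4 tail pad (align 8); size 32, align 8
@0: ammo [9B, align 1] → 9
@9: cooldown [1B, align 1] → 10
@10: score [1B, align 1] → 11
+1 pad (align 4)
@12: target [20B, align 4] → 32
@32: state [4B, align 4] → 36
+4 pad (align 8)
@40: vx [32B, align 8] → 72
within Header: stride at 24
40 + 24 = 64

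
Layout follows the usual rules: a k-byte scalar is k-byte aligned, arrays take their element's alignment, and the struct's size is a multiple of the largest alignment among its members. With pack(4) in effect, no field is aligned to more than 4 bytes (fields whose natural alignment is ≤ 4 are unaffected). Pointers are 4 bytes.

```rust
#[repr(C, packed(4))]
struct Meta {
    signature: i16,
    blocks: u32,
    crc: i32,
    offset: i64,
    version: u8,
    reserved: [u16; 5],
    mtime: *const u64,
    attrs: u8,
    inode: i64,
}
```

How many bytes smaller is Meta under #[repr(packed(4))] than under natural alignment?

natural layout:
  0..2  signature  (2B, 2-aligned)
  2..4  -- padding (2B)
  4..8  blocks  (4B, 4-aligned)
  8..12  crc  (4B, 4-aligned)
  12..16  -- padding (4B)
  16..24  offset  (8B, 8-aligned)
  24..25  version  (1B, 1-aligned)
  25..26  -- padding (1B)
  26..36  reserved  (10B, 2-aligned)
  36..40  mtime  (4B, 4-aligned)
  40..41  attrs  (1B, 1-aligned)
  41..48  -- padding (7B)
  48..56  inode  (8B, 8-aligned)
  sizeof = 56, alignof = 8
packed(4) layout:
  0..2  signature  (2B, 2-aligned)
  2..4  -- padding (2B)
  4..8  blocks  (4B, 4-aligned)
  8..12  crc  (4B, 4-aligned)
  12..20  offset  (8B, 4-aligned)
  20..21  version  (1B, 1-aligned)
  21..22  -- padding (1B)
  22..32  reserved  (10B, 2-aligned)
  32..36  mtime  (4B, 4-aligned)
  36..37  attrs  (1B, 1-aligned)
  37..40  -- padding (3B)
  40..48  inode  (8B, 4-aligned)
  sizeof = 48, alignof = 4
56 − 48 = 8

8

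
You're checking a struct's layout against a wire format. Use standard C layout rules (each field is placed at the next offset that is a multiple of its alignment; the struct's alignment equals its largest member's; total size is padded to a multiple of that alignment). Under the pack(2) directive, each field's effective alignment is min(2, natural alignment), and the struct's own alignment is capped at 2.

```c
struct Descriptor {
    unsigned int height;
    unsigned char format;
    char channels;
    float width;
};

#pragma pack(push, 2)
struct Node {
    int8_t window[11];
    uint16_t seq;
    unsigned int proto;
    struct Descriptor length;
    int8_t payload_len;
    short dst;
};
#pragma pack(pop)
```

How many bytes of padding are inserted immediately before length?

Descriptor: height at 0 (size 4, align 4) → ends 4; format at 4 (size 1, align 1) → ends 5; channels at 5 (size 1, align 1) → ends 6; pad 2 to align 4 for width; width at 8 (size 4, align 4) → ends 12; total 12 bytes, alignment 4
window at 0 (size 11, align 1) → ends 11
pad 1 to align 2 for seq
seq at 12 (size 2, align 2) → ends 14
proto at 14 (size 4, align 2) → ends 18
length at 18 (size 12, align 2) → ends 30

0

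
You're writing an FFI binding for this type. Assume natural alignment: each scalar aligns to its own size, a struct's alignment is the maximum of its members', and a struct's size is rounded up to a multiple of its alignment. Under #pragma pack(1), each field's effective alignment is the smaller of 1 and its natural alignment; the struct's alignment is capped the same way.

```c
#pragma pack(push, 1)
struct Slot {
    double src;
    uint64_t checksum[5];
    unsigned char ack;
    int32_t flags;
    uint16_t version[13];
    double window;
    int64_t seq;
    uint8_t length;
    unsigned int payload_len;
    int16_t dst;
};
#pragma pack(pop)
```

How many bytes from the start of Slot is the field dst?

100

src at 0 (size 8, align 1) → ends 8
checksum at 8 (size 40, align 1) → ends 48
ack at 48 (size 1, align 1) → ends 49
flags at 49 (size 4, align 1) → ends 53
version at 53 (size 26, align 1) → ends 79
window at 79 (size 8, align 1) → ends 87
seq at 87 (size 8, align 1) → ends 95
length at 95 (size 1, align 1) → ends 96
payload_len at 96 (size 4, align 1) → ends 100
dst at 100 (size 2, align 1) → ends 102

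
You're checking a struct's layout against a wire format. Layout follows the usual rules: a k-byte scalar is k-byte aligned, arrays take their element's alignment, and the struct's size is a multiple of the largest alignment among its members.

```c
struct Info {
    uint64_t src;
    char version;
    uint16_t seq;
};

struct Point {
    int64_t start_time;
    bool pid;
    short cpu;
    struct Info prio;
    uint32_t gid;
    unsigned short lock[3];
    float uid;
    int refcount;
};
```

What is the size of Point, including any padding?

56

Info: 0..8  src  (8B, 8-aligned); 8..9  version  (1B, 1-aligned); 9..10  -- padding (1B); 10..12  seq  (2B, 2-aligned); 12..16  -- tail padding (4B); sizeof = 16, alignof = 8
0..8  start_time  (8B, 8-aligned)
8..9  pid  (1B, 1-aligned)
9..10  -- padding (1B)
10..12  cpu  (2B, 2-aligned)
12..16  -- padding (4B)
16..32  prio  (16B, 8-aligned)
32..36  gid  (4B, 4-aligned)
36..42  lock  (6B, 2-aligned)
42..44  -- padding (2B)
44..48  uid  (4B, 4-aligned)
48..52  refcount  (4B, 4-aligned)
52..56  -- tail padding (4B)
sizeof = 56, alignof = 8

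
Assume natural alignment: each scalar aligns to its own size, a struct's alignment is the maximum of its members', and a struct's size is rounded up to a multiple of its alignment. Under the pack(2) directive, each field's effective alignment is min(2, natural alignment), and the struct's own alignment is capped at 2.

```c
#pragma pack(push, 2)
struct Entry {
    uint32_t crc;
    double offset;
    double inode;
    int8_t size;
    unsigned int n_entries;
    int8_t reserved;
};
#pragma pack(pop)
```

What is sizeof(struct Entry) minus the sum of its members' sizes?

0..4  crc  (4B, 2-aligned)
4..12  offset  (8B, 2-aligned)
12..20  inode  (8B, 2-aligned)
20..21  size  (1B, 1-aligned)
21..22  -- padding (1B)
22..26  n_entries  (4B, 2-aligned)
26..27  reserved  (1B, 1-aligned)
27..28  -- tail padding (1B)
sizeof = 28, alignof = 2
data bytes 26, size 28 → padding 2

2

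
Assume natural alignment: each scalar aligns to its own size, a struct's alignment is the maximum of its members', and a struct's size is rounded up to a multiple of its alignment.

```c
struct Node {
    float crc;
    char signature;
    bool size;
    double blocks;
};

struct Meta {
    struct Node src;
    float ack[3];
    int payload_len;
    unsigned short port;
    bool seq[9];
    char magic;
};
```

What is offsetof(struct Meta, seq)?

Node: @0: crc [4B, align 4] → 4; @4: signature [1B, align 1] → 5; @5: size [1B, align 1] → 6; +2 pad (align 8); @8: blocks [8B, align 8] → 16; size 16, align 8
@0: src [16B, align 8] → 16
@16: ack [12B, align 4] → 28
@28: payload_len [4B, align 4] → 32
@32: port [2B, align 2] → 34
@34: seq [9B, align 1] → 43

34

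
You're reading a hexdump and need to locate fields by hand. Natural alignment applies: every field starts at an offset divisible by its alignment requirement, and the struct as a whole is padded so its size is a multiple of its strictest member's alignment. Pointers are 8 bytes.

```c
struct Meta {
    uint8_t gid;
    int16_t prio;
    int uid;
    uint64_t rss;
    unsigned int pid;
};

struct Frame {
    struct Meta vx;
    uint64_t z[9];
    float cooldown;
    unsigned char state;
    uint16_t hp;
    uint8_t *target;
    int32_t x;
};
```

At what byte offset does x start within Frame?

Meta: gid at 0 (size 1, align 1) → ends 1; pad 1 to align 2 for prio; prio at 2 (size 2, align 2) → ends 4; uid at 4 (size 4, align 4) → ends 8; rss at 8 (size 8, align 8) → ends 16; pid at 16 (size 4, align 4) → ends 20; tail pad 4 to reach multiple of 8; total 24 bytes, alignment 8
vx at 0 (size 24, align 8) → ends 24
z at 24 (size 72, align 8) → ends 96
cooldown at 96 (size 4, align 4) → ends 100
state at 100 (size 1, align 1) → ends 101
pad 1 to align 2 for hp
hp at 102 (size 2, align 2) → ends 104
target at 104 (size 8, align 8) → ends 112
x at 112 (size 4, align 4) → ends 116

112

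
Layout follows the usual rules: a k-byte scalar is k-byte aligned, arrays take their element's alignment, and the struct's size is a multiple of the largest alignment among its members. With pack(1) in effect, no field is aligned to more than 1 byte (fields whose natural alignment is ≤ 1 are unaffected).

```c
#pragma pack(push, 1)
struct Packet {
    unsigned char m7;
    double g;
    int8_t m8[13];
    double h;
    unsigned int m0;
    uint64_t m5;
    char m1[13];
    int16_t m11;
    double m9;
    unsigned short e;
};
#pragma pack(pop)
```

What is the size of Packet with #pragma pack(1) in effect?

0..1  m7  (1B, 1-aligned)
1..9  g  (8B, 1-aligned)
9..22  m8  (13B, 1-aligned)
22..30  h  (8B, 1-aligned)
30..34  m0  (4B, 1-aligned)
34..42  m5  (8B, 1-aligned)
42..55  m1  (13B, 1-aligned)
55..57  m11  (2B, 1-aligned)
57..65  m9  (8B, 1-aligned)
65..67  e  (2B, 1-aligned)
sizeof = 67, alignof = 1

67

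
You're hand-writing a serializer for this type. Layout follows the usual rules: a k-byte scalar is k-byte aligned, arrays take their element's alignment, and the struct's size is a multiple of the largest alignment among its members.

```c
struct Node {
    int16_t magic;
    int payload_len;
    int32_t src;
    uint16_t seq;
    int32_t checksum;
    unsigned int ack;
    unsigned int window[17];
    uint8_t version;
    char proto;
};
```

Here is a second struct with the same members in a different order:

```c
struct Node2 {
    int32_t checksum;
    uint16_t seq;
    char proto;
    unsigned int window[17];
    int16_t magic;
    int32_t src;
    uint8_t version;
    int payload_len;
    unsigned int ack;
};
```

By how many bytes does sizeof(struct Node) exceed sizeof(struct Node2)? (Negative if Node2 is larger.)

@0: magic [2B, align 2] → 2
+2 pad (align 4)
@4: payload_len [4B, align 4] → 8
@8: src [4B, align 4] → 12
@12: seq [2B, align 2] → 14
+2 pad (align 4)
@16: checksum [4B, align 4] → 20
@20: ack [4B, align 4] → 24
@24: window [68B, align 4] → 92
@92: version [1B, align 1] → 93
@93: proto [1B, align 1] → 94
+2 tail pad (align 4)
size 96, align 4
— Node2 —
@0: checksum [4B, align 4] → 4
@4: seq [2B, align 2] → 6
@6: proto [1B, align 1] → 7
+1 pad (align 4)
@8: window [68B, align 4] → 76
@76: magic [2B, align 2] → 78
+2 pad (align 4)
@80: src [4B, align 4] → 84
@84: version [1B, align 1] → 85
+3 pad (align 4)
@88: payload_len [4B, align 4] → 92
@92: ack [4B, align 4] → 96
size 96, align 4
96 − 96 = 0

0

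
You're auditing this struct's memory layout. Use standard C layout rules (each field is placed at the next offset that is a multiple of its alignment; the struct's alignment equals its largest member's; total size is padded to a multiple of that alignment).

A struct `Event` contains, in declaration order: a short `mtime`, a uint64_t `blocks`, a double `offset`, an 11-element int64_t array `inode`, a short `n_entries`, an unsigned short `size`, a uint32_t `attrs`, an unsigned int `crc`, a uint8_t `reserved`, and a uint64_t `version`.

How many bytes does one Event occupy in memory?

136

mtime at 0 (size 2, align 2) → ends 2
pad 6 to align 8 for blocks
blocks at 8 (size 8, align 8) → ends 16
offset at 16 (size 8, align 8) → ends 24
inode at 24 (size 88, align 8) → ends 112
n_entries at 112 (size 2, align 2) → ends 114
size at 114 (size 2, align 2) → ends 116
attrs at 116 (size 4, align 4) → ends 120
crc at 120 (size 4, align 4) → ends 124
reserved at 124 (size 1, align 1) → ends 125
pad 3 to align 8 for version
version at 128 (size 8, align 8) → ends 136
total 136 bytes, alignment 8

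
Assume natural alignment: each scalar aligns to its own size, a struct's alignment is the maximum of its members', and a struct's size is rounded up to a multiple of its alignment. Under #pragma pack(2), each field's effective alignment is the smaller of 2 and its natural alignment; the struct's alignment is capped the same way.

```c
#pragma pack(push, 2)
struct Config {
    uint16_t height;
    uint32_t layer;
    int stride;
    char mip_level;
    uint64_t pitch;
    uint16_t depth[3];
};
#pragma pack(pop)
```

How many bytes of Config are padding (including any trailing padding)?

height at 0 (size 2, align 2) → ends 2
layer at 2 (size 4, align 2) → ends 6
stride at 6 (size 4, align 2) → ends 10
mip_level at 10 (size 1, align 1) → ends 11
pad 1 to align 2 for pitch
pitch at 12 (size 8, align 2) → ends 20
depth at 20 (size 6, align 2) → ends 26
total 26 bytes, alignment 2
data bytes 25, size 26 → padding 1

1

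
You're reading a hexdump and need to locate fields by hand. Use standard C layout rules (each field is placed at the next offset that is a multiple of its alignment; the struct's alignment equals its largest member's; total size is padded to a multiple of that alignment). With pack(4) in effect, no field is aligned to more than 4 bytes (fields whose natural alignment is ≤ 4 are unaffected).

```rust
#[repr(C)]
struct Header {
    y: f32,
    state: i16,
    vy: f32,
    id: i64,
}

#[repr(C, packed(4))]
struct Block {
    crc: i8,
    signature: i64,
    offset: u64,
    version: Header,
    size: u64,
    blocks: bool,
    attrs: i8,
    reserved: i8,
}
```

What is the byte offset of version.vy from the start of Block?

Header: y at 0 (size 4, align 4) → ends 4; state at 4 (size 2, align 2) → ends 6; pad 2 to align 4 for vy; vy at 8 (size 4, align 4) → ends 12; pad 4 to align 8 for id; id at 16 (size 8, align 8) → ends 24; total 24 bytes, alignment 8
crc at 0 (size 1, align 1) → ends 1
pad 3 to align 4 for signature
signature at 4 (size 8, align 4) → ends 12
offset at 12 (size 8, align 4) → ends 20
version at 20 (size 24, align 4) → ends 44
within Header: vy at 8
20 + 8 = 28

28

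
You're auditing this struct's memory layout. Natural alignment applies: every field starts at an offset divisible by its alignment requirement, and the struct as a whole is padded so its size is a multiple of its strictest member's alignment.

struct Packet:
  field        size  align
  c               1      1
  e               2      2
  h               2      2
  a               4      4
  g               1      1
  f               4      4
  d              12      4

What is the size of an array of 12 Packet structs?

0..1  c  (1B, 1-aligned)
1..2  -- padding (1B)
2..4  e  (2B, 2-aligned)
4..6  h  (2B, 2-aligned)
6..8  -- padding (2B)
8..12  a  (4B, 4-aligned)
12..13  g  (1B, 1-aligned)
13..16  -- padding (3B)
16..20  f  (4B, 4-aligned)
20..32  d  (12B, 4-aligned)
sizeof = 32, alignof = 4
array of 12: 12 × 32 = 384

384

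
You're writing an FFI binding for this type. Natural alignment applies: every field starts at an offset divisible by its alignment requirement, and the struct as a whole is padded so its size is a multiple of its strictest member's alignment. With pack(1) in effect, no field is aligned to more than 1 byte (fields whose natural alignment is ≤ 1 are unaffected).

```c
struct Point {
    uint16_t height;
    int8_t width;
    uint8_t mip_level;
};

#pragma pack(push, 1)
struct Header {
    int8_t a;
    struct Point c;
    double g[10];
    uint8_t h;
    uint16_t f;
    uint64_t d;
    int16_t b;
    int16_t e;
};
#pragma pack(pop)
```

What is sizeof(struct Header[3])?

Point: 0..2  height  (2B, 2-aligned); 2..3  width  (1B, 1-aligned); 3..4  mip_level  (1B, 1-aligned); sizeof = 4, alignof = 2
0..1  a  (1B, 1-aligned)
1..5  c  (4B, 1-aligned)
5..85  g  (80B, 1-aligned)
85..86  h  (1B, 1-aligned)
86..88  f  (2B, 1-aligned)
88..96  d  (8B, 1-aligned)
96..98  b  (2B, 1-aligned)
98..100  e  (2B, 1-aligned)
sizeof = 100, alignof = 1
array of 3: 3 × 100 = 300

300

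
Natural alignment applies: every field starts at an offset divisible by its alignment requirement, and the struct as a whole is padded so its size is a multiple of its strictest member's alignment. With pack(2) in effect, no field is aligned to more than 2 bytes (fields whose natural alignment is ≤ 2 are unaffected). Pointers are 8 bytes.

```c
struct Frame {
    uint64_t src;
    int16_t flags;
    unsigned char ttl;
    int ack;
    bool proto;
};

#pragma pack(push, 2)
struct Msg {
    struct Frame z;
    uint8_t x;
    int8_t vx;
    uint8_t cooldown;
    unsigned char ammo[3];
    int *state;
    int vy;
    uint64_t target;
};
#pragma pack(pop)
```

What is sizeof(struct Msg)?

50

Frame: @0: src [8B, align 8] → 8; @8: flags [2B, align 2] → 10; @10: ttl [1B, align 1] → 11; +1 pad (align 4); @12: ack [4B, align 4] → 16; @16: proto [1B, align 1] → 17; +7 tail pad (align 8); size 24, align 8
@0: z [24B, align 2] → 24
@24: x [1B, align 1] → 25
@25: vx [1B, align 1] → 26
@26: cooldown [1B, align 1] → 27
@27: ammo [3B, align 1] → 30
@30: state [8B, align 2] → 38
@38: vy [4B, align 2] → 42
@42: target [8B, align 2] → 50
size 50, align 2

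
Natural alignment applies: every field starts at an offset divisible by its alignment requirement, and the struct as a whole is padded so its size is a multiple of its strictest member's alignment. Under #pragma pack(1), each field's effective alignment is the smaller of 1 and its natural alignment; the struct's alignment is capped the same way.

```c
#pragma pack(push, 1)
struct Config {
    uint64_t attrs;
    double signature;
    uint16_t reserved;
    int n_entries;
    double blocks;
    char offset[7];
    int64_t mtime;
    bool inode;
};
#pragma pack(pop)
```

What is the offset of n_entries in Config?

18

attrs at 0 (size 8, align 1) → ends 8
signature at 8 (size 8, align 1) → ends 16
reserved at 16 (size 2, align 1) → ends 18
n_entries at 18 (size 4, align 1) → ends 22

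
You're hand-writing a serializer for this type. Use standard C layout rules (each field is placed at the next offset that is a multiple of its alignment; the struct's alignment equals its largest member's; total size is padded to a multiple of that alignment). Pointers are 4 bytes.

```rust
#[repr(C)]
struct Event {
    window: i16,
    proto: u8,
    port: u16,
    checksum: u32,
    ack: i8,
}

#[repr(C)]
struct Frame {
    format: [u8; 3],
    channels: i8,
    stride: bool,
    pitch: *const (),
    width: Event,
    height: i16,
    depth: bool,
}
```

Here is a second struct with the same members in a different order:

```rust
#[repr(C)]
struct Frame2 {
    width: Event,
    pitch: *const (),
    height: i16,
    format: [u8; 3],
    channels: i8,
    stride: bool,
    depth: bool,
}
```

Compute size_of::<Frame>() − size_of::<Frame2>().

4

Event: @0: window [2B, align 2] → 2; @2: proto [1B, align 1] → 3; +1 pad (align 2); @4: port [2B, align 2] → 6; +2 pad (align 4); @8: checksum [4B, align 4] → 12; @12: ack [1B, align 1] → 13; +3 tail pad (align 4); size 16, align 4
@0: format [3B, align 1] → 3
@3: channels [1B, align 1] → 4
@4: stride [1B, align 1] → 5
+3 pad (align 4)
@8: pitch [4B, align 4] → 12
@12: width [16B, align 4] → 28
@28: height [2B, align 2] → 30
@30: depth [1B, align 1] → 31
+1 tail pad (align 4)
size 32, align 4
— Frame2 —
@0: width [16B, align 4] → 16
@16: pitch [4B, align 4] → 20
@20: height [2B, align 2] → 22
@22: format [3B, align 1] → 25
@25: channels [1B, align 1] → 26
@26: stride [1B, align 1] → 27
@27: depth [1B, align 1] → 28
size 28, align 4
32 − 28 = 4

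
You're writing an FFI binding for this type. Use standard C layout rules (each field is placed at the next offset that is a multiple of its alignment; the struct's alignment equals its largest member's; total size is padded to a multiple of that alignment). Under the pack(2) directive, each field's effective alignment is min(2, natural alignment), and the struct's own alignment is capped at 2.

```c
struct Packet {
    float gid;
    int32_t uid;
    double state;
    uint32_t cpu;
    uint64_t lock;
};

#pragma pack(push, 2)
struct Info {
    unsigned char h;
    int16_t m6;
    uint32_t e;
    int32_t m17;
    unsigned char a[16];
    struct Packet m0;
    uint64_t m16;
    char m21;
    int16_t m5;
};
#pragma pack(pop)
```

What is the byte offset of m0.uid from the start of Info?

32

Packet: 0..4  gid  (4B, 4-aligned); 4..8  uid  (4B, 4-aligned); 8..16  state  (8B, 8-aligned); 16..20  cpu  (4B, 4-aligned); 20..24  -- padding (4B); 24..32  lock  (8B, 8-aligned); sizeof = 32, alignof = 8
0..1  h  (1B, 1-aligned)
1..2  -- padding (1B)
2..4  m6  (2B, 2-aligned)
4..8  e  (4B, 2-aligned)
8..12  m17  (4B, 2-aligned)
12..28  a  (16B, 1-aligned)
28..60  m0  (32B, 2-aligned)
within Packet: uid at 4
28 + 4 = 32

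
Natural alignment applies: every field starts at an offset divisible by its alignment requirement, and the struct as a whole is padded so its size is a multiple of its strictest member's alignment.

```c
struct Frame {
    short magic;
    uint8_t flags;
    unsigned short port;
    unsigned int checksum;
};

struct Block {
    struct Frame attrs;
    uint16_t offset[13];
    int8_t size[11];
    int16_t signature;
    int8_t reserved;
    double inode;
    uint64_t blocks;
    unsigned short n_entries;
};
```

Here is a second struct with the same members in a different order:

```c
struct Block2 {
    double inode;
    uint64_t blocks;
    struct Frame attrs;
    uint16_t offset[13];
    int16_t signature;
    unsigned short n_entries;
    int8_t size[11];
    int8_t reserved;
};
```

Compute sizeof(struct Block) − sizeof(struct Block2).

Frame: @0: magic [2B, align 2] → 2; @2: flags [1B, align 1] → 3; +1 pad (align 2); @4: port [2B, align 2] → 6; +2 pad (align 4); @8: checksum [4B, align 4] → 12; size 12, align 4
@0: attrs [12B, align 4] → 12
@12: offset [26B, align 2] → 38
@38: size [11B, align 1] → 49
+1 pad (align 2)
@50: signature [2B, align 2] → 52
@52: reserved [1B, align 1] → 53
+3 pad (align 8)
@56: inode [8B, align 8] → 64
@64: blocks [8B, align 8] → 72
@72: n_entries [2B, align 2] → 74
+6 tail pad (align 8)
size 80, align 8
— Block2 —
@0: inode [8B, align 8] → 8
@8: blocks [8B, align 8] → 16
@16: attrs [12B, align 4] → 28
@28: offset [26B, align 2] → 54
@54: signature [2B, align 2] → 56
@56: n_entries [2B, align 2] → 58
@58: size [11B, align 1] → 69
@69: reserved [1B, align 1] → 70
+2 tail pad (align 8)
size 72, align 8
80 − 72 = 8

8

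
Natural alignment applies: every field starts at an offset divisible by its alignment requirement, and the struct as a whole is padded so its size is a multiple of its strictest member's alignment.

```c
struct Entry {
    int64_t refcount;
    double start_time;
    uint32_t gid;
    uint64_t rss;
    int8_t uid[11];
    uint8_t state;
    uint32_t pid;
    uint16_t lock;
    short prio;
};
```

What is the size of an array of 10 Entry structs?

refcount at 0 (size 8, align 8) → ends 8
start_time at 8 (size 8, align 8) → ends 16
gid at 16 (size 4, align 4) → ends 20
pad 4 to align 8 for rss
rss at 24 (size 8, align 8) → ends 32
uid at 32 (size 11, align 1) → ends 43
state at 43 (size 1, align 1) → ends 44
pid at 44 (size 4, align 4) → ends 48
lock at 48 (size 2, align 2) → ends 50
prio at 50 (size 2, align 2) → ends 52
tail pad 4 to reach multiple of 8
total 56 bytes, alignment 8
array of 10: 10 × 56 = 560

560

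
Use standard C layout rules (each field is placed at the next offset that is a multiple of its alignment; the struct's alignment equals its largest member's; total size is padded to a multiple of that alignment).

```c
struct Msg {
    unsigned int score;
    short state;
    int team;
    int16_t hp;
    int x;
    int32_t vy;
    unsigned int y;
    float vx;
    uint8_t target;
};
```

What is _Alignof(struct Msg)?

member alignments: score=4, state=2, team=4, hp=2, x=4, vy=4, y=4, vx=4, target=1
max = 4

4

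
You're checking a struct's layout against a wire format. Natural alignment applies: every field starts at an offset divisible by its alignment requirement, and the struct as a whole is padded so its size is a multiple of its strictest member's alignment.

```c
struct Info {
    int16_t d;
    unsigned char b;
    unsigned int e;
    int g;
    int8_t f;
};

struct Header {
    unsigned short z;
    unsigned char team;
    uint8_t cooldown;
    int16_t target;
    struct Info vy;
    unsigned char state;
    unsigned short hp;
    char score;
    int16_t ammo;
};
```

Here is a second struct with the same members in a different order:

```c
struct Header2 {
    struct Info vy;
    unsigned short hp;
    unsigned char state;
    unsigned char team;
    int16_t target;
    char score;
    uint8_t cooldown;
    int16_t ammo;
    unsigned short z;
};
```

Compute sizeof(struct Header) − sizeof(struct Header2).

Info: 0..2  d  (2B, 2-aligned); 2..3  b  (1B, 1-aligned); 3..4  -- padding (1B); 4..8  e  (4B, 4-aligned); 8..12  g  (4B, 4-aligned); 12..13  f  (1B, 1-aligned); 13..16  -- tail padding (3B); sizeof = 16, alignof = 4
0..2  z  (2B, 2-aligned)
2..3  team  (1B, 1-aligned)
3..4  cooldown  (1B, 1-aligned)
4..6  target  (2B, 2-aligned)
6..8  -- padding (2B)
8..24  vy  (16B, 4-aligned)
24..25  state  (1B, 1-aligned)
25..26  -- padding (1B)
26..28  hp  (2B, 2-aligned)
28..29  score  (1B, 1-aligned)
29..30  -- padding (1B)
30..32  ammo  (2B, 2-aligned)
sizeof = 32, alignof = 4
— Header2 —
0..16  vy  (16B, 4-aligned)
16..18  hp  (2B, 2-aligned)
18..19  state  (1B, 1-aligned)
19..20  team  (1B, 1-aligned)
20..22  target  (2B, 2-aligned)
22..23  score  (1B, 1-aligned)
23..24  cooldown  (1B, 1-aligned)
24..26  ammo  (2B, 2-aligned)
26..28  z  (2B, 2-aligned)
sizeof = 28, alignof = 4
32 − 28 = 4

4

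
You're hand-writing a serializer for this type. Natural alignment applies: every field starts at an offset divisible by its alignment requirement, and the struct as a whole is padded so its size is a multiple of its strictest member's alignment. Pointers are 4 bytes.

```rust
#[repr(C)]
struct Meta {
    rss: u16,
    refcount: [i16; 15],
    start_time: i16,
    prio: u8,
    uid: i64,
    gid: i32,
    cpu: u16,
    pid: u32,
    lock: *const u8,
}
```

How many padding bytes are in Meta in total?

rss at 0 (size 2, align 2) → ends 2
refcount at 2 (size 30, align 2) → ends 32
start_time at 32 (size 2, align 2) → ends 34
prio at 34 (size 1, align 1) → ends 35
pad 5 to align 8 for uid
uid at 40 (size 8, align 8) → ends 48
gid at 48 (size 4, align 4) → ends 52
cpu at 52 (size 2, align 2) → ends 54
pad 2 to align 4 for pid
pid at 56 (size 4, align 4) → ends 60
lock at 60 (size 4, align 4) → ends 64
total 64 bytes, alignment 8
data bytes 57, size 64 → padding 7

7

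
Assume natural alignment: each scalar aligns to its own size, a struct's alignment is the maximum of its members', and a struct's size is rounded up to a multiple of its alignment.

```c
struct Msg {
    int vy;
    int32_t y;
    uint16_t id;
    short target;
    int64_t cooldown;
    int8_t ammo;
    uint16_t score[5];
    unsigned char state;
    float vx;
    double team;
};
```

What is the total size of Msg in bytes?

vy at 0 (size 4, align 4) → ends 4
y at 4 (size 4, align 4) → ends 8
id at 8 (size 2, align 2) → ends 10
target at 10 (size 2, align 2) → ends 12
pad 4 to align 8 for cooldown
cooldown at 16 (size 8, align 8) → ends 24
ammo at 24 (size 1, align 1) → ends 25
pad 1 to align 2 for score
score at 26 (size 10, align 2) → ends 36
state at 36 (size 1, align 1) → ends 37
pad 3 to align 4 for vx
vx at 40 (size 4, align 4) → ends 44
pad 4 to align 8 for team
team at 48 (size 8, align 8) → ends 56
total 56 bytes, alignment 8

56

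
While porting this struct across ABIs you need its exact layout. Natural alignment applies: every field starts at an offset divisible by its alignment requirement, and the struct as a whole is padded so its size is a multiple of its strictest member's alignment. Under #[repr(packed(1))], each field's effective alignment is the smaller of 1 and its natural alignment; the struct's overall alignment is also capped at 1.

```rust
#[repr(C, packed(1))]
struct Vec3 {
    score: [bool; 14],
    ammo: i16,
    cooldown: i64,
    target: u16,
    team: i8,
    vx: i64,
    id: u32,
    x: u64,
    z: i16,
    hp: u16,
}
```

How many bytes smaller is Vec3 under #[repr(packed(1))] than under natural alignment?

natural layout:
  0..14  score  (14B, 1-aligned)
  14..16  ammo  (2B, 2-aligned)
  16..24  cooldown  (8B, 8-aligned)
  24..26  target  (2B, 2-aligned)
  26..27  team  (1B, 1-aligned)
  27..32  -- padding (5B)
  32..40  vx  (8B, 8-aligned)
  40..44  id  (4B, 4-aligned)
  44..48  -- padding (4B)
  48..56  x  (8B, 8-aligned)
  56..58  z  (2B, 2-aligned)
  58..60  hp  (2B, 2-aligned)
  60..64  -- tail padding (4B)
  sizeof = 64, alignof = 8
packed(1) layout:
  0..14  score  (14B, 1-aligned)
  14..16  ammo  (2B, 1-aligned)
  16..24  cooldown  (8B, 1-aligned)
  24..26  target  (2B, 1-aligned)
  26..27  team  (1B, 1-aligned)
  27..35  vx  (8B, 1-aligned)
  35..39  id  (4B, 1-aligned)
  39..47  x  (8B, 1-aligned)
  47..49  z  (2B, 1-aligned)
  49..51  hp  (2B, 1-aligned)
  sizeof = 51, alignof = 1
64 − 51 = 13

13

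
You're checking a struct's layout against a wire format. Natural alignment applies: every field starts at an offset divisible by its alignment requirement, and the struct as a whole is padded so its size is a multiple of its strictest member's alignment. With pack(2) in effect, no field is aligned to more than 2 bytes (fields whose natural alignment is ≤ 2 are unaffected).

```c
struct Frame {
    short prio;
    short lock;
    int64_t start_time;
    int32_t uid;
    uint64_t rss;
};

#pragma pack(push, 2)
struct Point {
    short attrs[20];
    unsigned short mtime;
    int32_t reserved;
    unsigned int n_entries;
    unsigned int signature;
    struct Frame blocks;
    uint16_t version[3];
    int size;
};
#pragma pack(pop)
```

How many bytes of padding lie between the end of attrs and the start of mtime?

0

Frame: 0..2  prio  (2B, 2-aligned); 2..4  lock  (2B, 2-aligned); 4..8  -- padding (4B); 8..16  start_time  (8B, 8-aligned); 16..20  uid  (4B, 4-aligned); 20..24  -- padding (4B); 24..32  rss  (8B, 8-aligned); sizeof = 32, alignof = 8
0..40  attrs  (40B, 2-aligned)
40..42  mtime  (2B, 2-aligned)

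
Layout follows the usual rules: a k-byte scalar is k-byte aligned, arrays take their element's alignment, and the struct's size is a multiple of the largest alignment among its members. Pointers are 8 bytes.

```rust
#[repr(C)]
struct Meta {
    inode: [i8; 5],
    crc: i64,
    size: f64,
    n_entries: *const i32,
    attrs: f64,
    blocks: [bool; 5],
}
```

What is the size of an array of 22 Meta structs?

inode at 0 (size 5, align 1) → ends 5
pad 3 to align 8 for crc
crc at 8 (size 8, align 8) → ends 16
size at 16 (size 8, align 8) → ends 24
n_entries at 24 (size 8, align 8) → ends 32
attrs at 32 (size 8, align 8) → ends 40
blocks at 40 (size 5, align 1) → ends 45
tail pad 3 to reach multiple of 8
total 48 bytes, alignment 8
array of 22: 22 × 48 = 1056

1056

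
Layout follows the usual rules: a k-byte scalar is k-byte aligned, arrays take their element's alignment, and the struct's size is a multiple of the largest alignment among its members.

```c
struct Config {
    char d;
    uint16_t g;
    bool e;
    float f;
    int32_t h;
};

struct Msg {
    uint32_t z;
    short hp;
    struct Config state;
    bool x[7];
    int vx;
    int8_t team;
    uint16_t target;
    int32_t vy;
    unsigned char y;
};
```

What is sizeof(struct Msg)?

Config: @0: d [1B, align 1] → 1; +1 pad (align 2); @2: g [2B, align 2] → 4; @4: e [1B, align 1] → 5; +3 pad (align 4); @8: f [4B, align 4] → 12; @12: h [4B, align 4] → 16; size 16, align 4
@0: z [4B, align 4] → 4
@4: hp [2B, align 2] → 6
+2 pad (align 4)
@8: state [16B, align 4] → 24
@24: x [7B, align 1] → 31
+1 pad (align 4)
@32: vx [4B, align 4] → 36
@36: team [1B, align 1] → 37
+1 pad (align 2)
@38: target [2B, align 2] → 40
@40: vy [4B, align 4] → 44
@44: y [1B, align 1] → 45
+3 tail pad (align 4)
size 48, align 4

48 bytes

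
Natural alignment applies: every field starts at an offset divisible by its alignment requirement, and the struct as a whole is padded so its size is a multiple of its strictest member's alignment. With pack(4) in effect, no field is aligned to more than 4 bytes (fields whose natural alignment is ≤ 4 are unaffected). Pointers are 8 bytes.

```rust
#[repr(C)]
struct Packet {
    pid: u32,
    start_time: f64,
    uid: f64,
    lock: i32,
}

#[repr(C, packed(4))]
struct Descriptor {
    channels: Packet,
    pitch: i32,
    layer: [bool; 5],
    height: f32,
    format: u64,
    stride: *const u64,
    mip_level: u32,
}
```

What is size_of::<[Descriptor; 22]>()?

1496

Packet: pid at 0 (size 4, align 4) → ends 4; pad 4 to align 8 for start_time; start_time at 8 (size 8, align 8) → ends 16; uid at 16 (size 8, align 8) → ends 24; lock at 24 (size 4, align 4) → ends 28; tail pad 4 to reach multiple of 8; total 32 bytes, alignment 8
channels at 0 (size 32, align 4) → ends 32
pitch at 32 (size 4, align 4) → ends 36
layer at 36 (size 5, align 1) → ends 41
pad 3 to align 4 for height
height at 44 (size 4, align 4) → ends 48
format at 48 (size 8, align 4) → ends 56
stride at 56 (size 8, align 4) → ends 64
mip_level at 64 (size 4, align 4) → ends 68
total 68 bytes, alignment 4
array of 22: 22 × 68 = 1496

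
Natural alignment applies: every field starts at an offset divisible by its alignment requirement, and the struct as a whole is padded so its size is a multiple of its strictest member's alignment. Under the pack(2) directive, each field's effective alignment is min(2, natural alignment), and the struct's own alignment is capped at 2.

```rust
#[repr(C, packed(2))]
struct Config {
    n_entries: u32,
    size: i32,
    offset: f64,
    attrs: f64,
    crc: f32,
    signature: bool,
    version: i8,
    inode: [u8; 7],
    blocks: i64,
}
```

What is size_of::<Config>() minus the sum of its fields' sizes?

0..4  n_entries  (4B, 2-aligned)
4..8  size  (4B, 2-aligned)
8..16  offset  (8B, 2-aligned)
16..24  attrs  (8B, 2-aligned)
24..28  crc  (4B, 2-aligned)
28..29  signature  (1B, 1-aligned)
29..30  version  (1B, 1-aligned)
30..37  inode  (7B, 1-aligned)
37..38  -- padding (1B)
38..46  blocks  (8B, 2-aligned)
sizeof = 46, alignof = 2
data bytes 45, size 46 → padding 1

1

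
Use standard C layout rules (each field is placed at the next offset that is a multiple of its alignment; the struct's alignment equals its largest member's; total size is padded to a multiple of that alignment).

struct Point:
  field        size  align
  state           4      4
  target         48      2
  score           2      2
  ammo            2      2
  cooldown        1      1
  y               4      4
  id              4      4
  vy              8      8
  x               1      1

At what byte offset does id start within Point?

64

@0: state [4B, align 4] → 4
@4: target [48B, align 2] → 52
@52: score [2B, align 2] → 54
@54: ammo [2B, align 2] → 56
@56: cooldown [1B, align 1] → 57
+3 pad (align 4)
@60: y [4B, align 4] → 64
@64: id [4B, align 4] → 68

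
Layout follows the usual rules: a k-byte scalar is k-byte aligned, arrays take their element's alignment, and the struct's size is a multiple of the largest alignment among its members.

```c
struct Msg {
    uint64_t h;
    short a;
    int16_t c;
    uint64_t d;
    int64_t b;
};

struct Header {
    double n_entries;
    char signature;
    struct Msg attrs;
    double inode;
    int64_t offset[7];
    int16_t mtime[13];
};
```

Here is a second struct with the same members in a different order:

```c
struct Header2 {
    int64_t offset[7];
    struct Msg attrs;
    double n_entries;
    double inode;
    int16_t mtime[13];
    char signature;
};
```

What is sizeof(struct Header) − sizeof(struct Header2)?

8

Msg: 0..8  h  (8B, 8-aligned); 8..10  a  (2B, 2-aligned); 10..12  c  (2B, 2-aligned); 12..16  -- padding (4B); 16..24  d  (8B, 8-aligned); 24..32  b  (8B, 8-aligned); sizeof = 32, alignof = 8
0..8  n_entries  (8B, 8-aligned)
8..9  signature  (1B, 1-aligned)
9..16  -- padding (7B)
16..48  attrs  (32B, 8-aligned)
48..56  inode  (8B, 8-aligned)
56..112  offset  (56B, 8-aligned)
112..138  mtime  (26B, 2-aligned)
138..144  -- tail padding (6B)
sizeof = 144, alignof = 8
— Header2 —
0..56  offset  (56B, 8-aligned)
56..88  attrs  (32B, 8-aligned)
88..96  n_entries  (8B, 8-aligned)
96..104  inode  (8B, 8-aligned)
104..130  mtime  (26B, 2-aligned)
130..131  signature  (1B, 1-aligned)
131..136  -- tail padding (5B)
sizeof = 136, alignof = 8
144 − 136 = 8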